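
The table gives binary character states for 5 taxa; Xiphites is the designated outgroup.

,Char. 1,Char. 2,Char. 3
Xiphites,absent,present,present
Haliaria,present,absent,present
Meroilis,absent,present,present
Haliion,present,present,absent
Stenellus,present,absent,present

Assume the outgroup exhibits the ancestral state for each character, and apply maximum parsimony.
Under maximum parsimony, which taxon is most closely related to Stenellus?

Character polarity is set by the outgroup: the derived state is whichever differs from the outgroup's state, so for Char. 2, Char. 3 the derived state is 'absent', and for the remaining characters it is 'present'.
Char. 1 (derived state 'present') is shared by Haliaria, Haliion, and Stenellus — a synapomorphy uniting that clade.
Char. 2 (derived state 'absent') is shared by Haliaria and Stenellus — a synapomorphy uniting that clade.
Char. 3: derived state 'absent' in Haliion only — an autapomorphy, so it tells us nothing about relationships among taxa.
Most parsimonious ingroup topology: (((Haliaria,Stenellus),Haliion),Meroilis).
Stenellus and Haliaria form a cherry on this tree, so they are sister taxa.

Haliaria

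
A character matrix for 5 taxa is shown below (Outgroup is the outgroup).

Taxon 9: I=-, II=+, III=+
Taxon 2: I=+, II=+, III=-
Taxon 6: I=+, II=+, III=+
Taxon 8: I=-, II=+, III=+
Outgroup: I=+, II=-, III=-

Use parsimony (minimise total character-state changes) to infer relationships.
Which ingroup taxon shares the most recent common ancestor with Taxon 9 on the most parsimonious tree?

Character polarity is set by the outgroup: the derived state is whichever differs from the outgroup's state, so for I the derived state is '-', and for the remaining characters it is '+'.
I: derived state '-' in Taxon 8 and Taxon 9 only — synapomorphy for {Taxon 8, Taxon 9}.
II (derived state '+') is shared by all ingroup taxa — unites the whole ingroup.
Only Taxon 6, Taxon 8, and Taxon 9 show the derived state '+' for III, supporting them as a clade.
Most parsimonious ingroup topology: ((Taxon 6,(Taxon 9,Taxon 8)),Taxon 2).
Taxon 9 and Taxon 8 form a cherry on this tree, so they are sister taxa.

Taxon 8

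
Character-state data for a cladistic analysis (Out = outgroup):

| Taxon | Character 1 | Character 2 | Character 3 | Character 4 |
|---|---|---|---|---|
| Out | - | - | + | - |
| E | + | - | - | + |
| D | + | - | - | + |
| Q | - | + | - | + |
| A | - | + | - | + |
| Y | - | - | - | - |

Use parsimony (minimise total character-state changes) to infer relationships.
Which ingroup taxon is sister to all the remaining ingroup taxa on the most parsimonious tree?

Character polarity is set by the outgroup: the derived state is whichever differs from the outgroup's state, so for Character 3 the derived state is '-', and for the remaining characters it is '+'.
Only D and E show the derived state '+' for Character 1, supporting them as a clade.
Character 2 (derived state '+') is shared by A and Q — a synapomorphy uniting that clade.
All ingroup taxa share the derived state '-' for Character 3; it defines the ingroup but does not resolve relationships within it.
Character 4: derived state '+' in A, D, E, and Q only — synapomorphy for {A, D, E, Q}.
Most parsimonious ingroup topology: (((E,D),(Q,A)),Y).
Y is sister to the clade containing all other ingroup taxa, so it is the earliest-diverging (most basal) ingroup lineage.

Y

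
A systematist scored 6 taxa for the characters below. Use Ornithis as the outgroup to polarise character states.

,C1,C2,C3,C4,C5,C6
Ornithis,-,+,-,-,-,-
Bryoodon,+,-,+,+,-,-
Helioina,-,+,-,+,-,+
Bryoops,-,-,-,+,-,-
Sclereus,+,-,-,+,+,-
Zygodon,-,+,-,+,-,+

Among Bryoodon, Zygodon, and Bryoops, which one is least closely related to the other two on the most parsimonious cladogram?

Zygodon

Character polarity is set by the outgroup: the derived state is whichever differs from the outgroup's state, so for C2 the derived state is '-', and for the remaining characters it is '+'.
C1: derived state '+' in Bryoodon and Sclereus only — synapomorphy for {Bryoodon, Sclereus}.
C2 (derived state '-') is shared by Bryoodon, Bryoops, and Sclereus — a synapomorphy uniting that clade.
C3 (derived state '+') is unique to Bryoodon (autapomorphy; uninformative for grouping).
All ingroup taxa share the derived state '+' for C4; it defines the ingroup but does not resolve relationships within it.
C5: derived state '+' in Sclereus only — an autapomorphy, so it tells us nothing about relationships among taxa.
Only Helioina and Zygodon show the derived state '+' for C6, supporting them as a clade.
Most parsimonious ingroup topology: (((Bryoodon,Sclereus),Bryoops),(Helioina,Zygodon)).
Bryoops and Bryoodon share a more recent common ancestor with each other than either does with Zygodon, so Zygodon is the least closely related of the three.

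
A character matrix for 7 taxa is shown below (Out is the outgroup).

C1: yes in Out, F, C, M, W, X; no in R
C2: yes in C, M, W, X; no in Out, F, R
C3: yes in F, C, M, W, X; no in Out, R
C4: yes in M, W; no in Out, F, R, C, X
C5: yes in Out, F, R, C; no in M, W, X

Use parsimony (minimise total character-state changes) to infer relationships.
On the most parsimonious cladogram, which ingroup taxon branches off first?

R

Character polarity is set by the outgroup: the derived state is whichever differs from the outgroup's state, so for C1, C5 the derived state is 'no', and for the remaining characters it is 'yes'.
C1: derived state 'no' in R only — an autapomorphy, so it tells us nothing about relationships among taxa.
C2: derived state 'yes' in C, M, W, and X only — synapomorphy for {C, M, W, X}.
C3: derived state 'yes' in C, F, M, W, and X only — synapomorphy for {C, F, M, W, X}.
C4: derived state 'yes' in M and W only — synapomorphy for {M, W}.
Only M, W, and X show the derived state 'no' for C5, supporting them as a clade.
Most parsimonious ingroup topology: ((F,(C,((M,W),X))),R).
R is sister to the clade containing all other ingroup taxa, so it is the earliest-diverging (most basal) ingroup lineage.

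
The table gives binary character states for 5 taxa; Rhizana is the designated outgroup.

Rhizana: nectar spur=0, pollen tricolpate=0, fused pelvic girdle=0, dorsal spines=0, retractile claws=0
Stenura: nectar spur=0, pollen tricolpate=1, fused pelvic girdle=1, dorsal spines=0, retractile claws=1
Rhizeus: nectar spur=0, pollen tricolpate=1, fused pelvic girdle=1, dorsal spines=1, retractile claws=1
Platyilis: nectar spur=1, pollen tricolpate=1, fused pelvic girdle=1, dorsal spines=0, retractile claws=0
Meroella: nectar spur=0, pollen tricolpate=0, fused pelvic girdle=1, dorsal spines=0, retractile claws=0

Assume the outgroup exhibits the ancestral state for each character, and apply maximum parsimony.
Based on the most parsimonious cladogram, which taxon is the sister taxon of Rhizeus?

The outgroup has state '0' for every character, so '1' is the derived state throughout.
nectar spur: derived state '1' in Platyilis only — an autapomorphy, so it tells us nothing about relationships among taxa.
pollen tricolpate: derived state '1' in Platyilis, Rhizeus, and Stenura only — synapomorphy for {Platyilis, Rhizeus, Stenura}.
fused pelvic girdle (derived state '1') is shared by all ingroup taxa — unites the whole ingroup.
dorsal spines: derived state '1' in Rhizeus only — an autapomorphy, so it tells us nothing about relationships among taxa.
retractile claws: derived state '1' in Rhizeus and Stenura only — synapomorphy for {Rhizeus, Stenura}.
Most parsimonious ingroup topology: (((Stenura,Rhizeus),Platyilis),Meroella).
Rhizeus and Stenura form a cherry on this tree, so they are sister taxa.

Stenura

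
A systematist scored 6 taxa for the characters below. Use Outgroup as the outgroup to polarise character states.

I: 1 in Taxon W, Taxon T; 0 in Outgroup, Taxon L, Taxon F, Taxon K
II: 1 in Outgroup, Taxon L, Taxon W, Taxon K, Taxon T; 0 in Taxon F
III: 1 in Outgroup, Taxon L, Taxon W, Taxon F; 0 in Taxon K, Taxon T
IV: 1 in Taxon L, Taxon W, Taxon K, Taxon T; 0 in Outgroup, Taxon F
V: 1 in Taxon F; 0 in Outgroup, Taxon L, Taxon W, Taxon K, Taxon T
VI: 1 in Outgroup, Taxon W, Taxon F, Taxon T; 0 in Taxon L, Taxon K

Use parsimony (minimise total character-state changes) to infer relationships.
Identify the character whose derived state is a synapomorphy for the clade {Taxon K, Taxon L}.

VI

Character polarity is set by the outgroup: the derived state is whichever differs from the outgroup's state, so for II, III, VI the derived state is '0', and for the remaining characters it is '1'.
Only Taxon T and Taxon W show the derived state '1' for I, supporting them as a clade.
II: derived state '0' in Taxon F only — an autapomorphy, so it tells us nothing about relationships among taxa.
III groups Taxon K and Taxon T, which is incompatible with the clades supported by the remaining characters; treating it as convergent (homoplasy) costs fewer steps than any alternative tree.
Only Taxon K, Taxon L, Taxon T, and Taxon W show the derived state '1' for IV, supporting them as a clade.
V (derived state '1') is unique to Taxon F (autapomorphy; uninformative for grouping).
Only Taxon K and Taxon L show the derived state '0' for VI, supporting them as a clade.
Most parsimonious ingroup topology: (((Taxon L,Taxon K),(Taxon W,Taxon T)),Taxon F).
The clade {Taxon K, Taxon L} is supported by VI: its derived state '0' occurs in exactly those taxa and in no other taxon (including the outgroup).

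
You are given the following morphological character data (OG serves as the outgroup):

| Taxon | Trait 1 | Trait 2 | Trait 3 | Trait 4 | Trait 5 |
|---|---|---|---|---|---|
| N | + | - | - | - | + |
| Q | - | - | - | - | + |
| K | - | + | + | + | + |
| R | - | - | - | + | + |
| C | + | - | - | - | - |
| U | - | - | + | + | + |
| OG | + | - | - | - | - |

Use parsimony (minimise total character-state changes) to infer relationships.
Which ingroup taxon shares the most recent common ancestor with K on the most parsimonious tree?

U

Character polarity is set by the outgroup: the derived state is whichever differs from the outgroup's state, so for Trait 1 the derived state is '-', and for the remaining characters it is '+'.
Trait 1 (derived state '-') is shared by K, Q, R, and U — a synapomorphy uniting that clade.
Trait 2: derived state '+' in K only — an autapomorphy, so it tells us nothing about relationships among taxa.
Only K and U show the derived state '+' for Trait 3, supporting them as a clade.
Trait 4: derived state '+' in K, R, and U only — synapomorphy for {K, R, U}.
Trait 5: derived state '+' in K, N, Q, R, and U only — synapomorphy for {K, N, Q, R, U}.
Most parsimonious ingroup topology: (((((K,U),R),Q),N),C).
K and U form a cherry on this tree, so they are sister taxa.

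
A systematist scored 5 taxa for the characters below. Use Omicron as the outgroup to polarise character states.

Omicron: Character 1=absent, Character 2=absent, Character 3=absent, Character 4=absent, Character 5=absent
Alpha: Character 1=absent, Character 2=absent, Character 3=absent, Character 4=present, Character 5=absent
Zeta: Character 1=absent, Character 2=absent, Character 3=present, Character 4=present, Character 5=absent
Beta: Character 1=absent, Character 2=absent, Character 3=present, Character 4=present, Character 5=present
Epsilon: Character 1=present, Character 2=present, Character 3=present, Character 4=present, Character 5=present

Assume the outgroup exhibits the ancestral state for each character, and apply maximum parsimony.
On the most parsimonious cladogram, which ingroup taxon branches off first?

The outgroup has state 'absent' for every character, so 'present' is the derived state throughout.
Character 1 (derived state 'present') is unique to Epsilon (autapomorphy; uninformative for grouping).
Character 2 (derived state 'present') is unique to Epsilon (autapomorphy; uninformative for grouping).
Character 3 (derived state 'present') is shared by Beta, Epsilon, and Zeta — a synapomorphy uniting that clade.
All ingroup taxa share the derived state 'present' for Character 4; it defines the ingroup but does not resolve relationships within it.
Only Beta and Epsilon show the derived state 'present' for Character 5, supporting them as a clade.
Most parsimonious ingroup topology: (Alpha,(Zeta,(Beta,Epsilon))).
Alpha is sister to the clade containing all other ingroup taxa, so it is the earliest-diverging (most basal) ingroup lineage.

Alpha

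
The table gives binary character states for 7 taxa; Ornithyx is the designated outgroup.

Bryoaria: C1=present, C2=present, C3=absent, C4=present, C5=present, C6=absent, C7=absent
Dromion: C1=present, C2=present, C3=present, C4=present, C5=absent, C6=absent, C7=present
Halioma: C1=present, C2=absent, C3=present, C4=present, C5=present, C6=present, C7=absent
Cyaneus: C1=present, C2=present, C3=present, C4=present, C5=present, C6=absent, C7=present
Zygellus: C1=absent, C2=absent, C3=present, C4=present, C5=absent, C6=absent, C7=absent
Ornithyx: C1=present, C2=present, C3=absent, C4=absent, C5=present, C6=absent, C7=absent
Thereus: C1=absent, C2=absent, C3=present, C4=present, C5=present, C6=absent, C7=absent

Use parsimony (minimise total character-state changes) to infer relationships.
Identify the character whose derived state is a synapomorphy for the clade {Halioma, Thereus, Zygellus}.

Character polarity is set by the outgroup: the derived state is whichever differs from the outgroup's state, so for C1, C2, C5 the derived state is 'absent', and for the remaining characters it is 'present'.
C1: derived state 'absent' in Thereus and Zygellus only — synapomorphy for {Thereus, Zygellus}.
C2 (derived state 'absent') is shared by Halioma, Thereus, and Zygellus — a synapomorphy uniting that clade.
C3 (derived state 'present') is shared by Cyaneus, Dromion, Halioma, Thereus, and Zygellus — a synapomorphy uniting that clade.
All ingroup taxa share the derived state 'present' for C4; it defines the ingroup but does not resolve relationships within it.
C5 (state 'absent') occurs in Dromion and Zygellus but conflicts with the nesting implied by the other characters — most parsimoniously interpreted as homoplasy.
C6: derived state 'present' in Halioma only — an autapomorphy, so it tells us nothing about relationships among taxa.
C7: derived state 'present' in Cyaneus and Dromion only — synapomorphy for {Cyaneus, Dromion}.
Most parsimonious ingroup topology: ((((Thereus,Zygellus),Halioma),(Dromion,Cyaneus)),Bryoaria).
The clade {Halioma, Thereus, Zygellus} is supported by C2: its derived state 'absent' occurs in exactly those taxa and in no other taxon (including the outgroup).

C2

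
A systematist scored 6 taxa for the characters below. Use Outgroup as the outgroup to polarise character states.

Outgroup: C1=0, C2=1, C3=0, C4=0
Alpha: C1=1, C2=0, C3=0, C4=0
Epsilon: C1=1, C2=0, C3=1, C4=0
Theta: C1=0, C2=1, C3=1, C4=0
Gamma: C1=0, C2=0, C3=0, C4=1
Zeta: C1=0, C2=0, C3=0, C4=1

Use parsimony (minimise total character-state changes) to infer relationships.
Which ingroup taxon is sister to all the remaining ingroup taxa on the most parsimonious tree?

Character polarity is set by the outgroup: the derived state is whichever differs from the outgroup's state, so for C2 the derived state is '0', and for the remaining characters it is '1'.
C1: derived state '1' in Alpha and Epsilon only — synapomorphy for {Alpha, Epsilon}.
C2 (derived state '0') is shared by Alpha, Epsilon, Gamma, and Zeta — a synapomorphy uniting that clade.
C3 (state '1') occurs in Epsilon and Theta but conflicts with the nesting implied by the other characters — most parsimoniously interpreted as homoplasy.
C4: derived state '1' in Gamma and Zeta only — synapomorphy for {Gamma, Zeta}.
Most parsimonious ingroup topology: (((Alpha,Epsilon),(Gamma,Zeta)),Theta).
Theta is sister to the clade containing all other ingroup taxa, so it is the earliest-diverging (most basal) ingroup lineage.

Theta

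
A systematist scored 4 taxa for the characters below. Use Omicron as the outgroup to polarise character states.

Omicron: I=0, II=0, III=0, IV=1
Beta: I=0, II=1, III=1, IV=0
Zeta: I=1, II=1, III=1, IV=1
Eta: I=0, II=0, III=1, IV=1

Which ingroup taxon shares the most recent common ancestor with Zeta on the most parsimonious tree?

Beta

Character polarity is set by the outgroup: the derived state is whichever differs from the outgroup's state, so for IV the derived state is '0', and for the remaining characters it is '1'.
I (derived state '1') is unique to Zeta (autapomorphy; uninformative for grouping).
II (derived state '1') is shared by Beta and Zeta — a synapomorphy uniting that clade.
III (derived state '1') is shared by all ingroup taxa — unites the whole ingroup.
IV: derived state '0' in Beta only — an autapomorphy, so it tells us nothing about relationships among taxa.
Most parsimonious ingroup topology: ((Beta,Zeta),Eta).
Zeta and Beta form a cherry on this tree, so they are sister taxa.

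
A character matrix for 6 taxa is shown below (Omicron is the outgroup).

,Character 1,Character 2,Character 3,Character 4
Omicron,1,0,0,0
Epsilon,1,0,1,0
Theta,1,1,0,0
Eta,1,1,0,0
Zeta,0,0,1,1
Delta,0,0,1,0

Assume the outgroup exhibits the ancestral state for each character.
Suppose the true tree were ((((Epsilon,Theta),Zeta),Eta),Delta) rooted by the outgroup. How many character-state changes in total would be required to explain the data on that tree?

Map each character onto ((((Epsilon,Theta),Zeta),Eta),Delta) (rooted by Omicron) and count the minimum state changes it requires (Fitch parsimony):
Character 1: 2; Character 2: 2; Character 3: 3; Character 4: 1.
Total tree length = 8.

8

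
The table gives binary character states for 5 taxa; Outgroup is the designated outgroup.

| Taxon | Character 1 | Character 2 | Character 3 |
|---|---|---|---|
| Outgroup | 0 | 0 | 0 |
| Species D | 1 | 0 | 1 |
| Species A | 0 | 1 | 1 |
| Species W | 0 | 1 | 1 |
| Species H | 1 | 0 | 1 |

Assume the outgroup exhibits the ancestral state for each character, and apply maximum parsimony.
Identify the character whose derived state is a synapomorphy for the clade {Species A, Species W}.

The outgroup has state '0' for every character, so '1' is the derived state throughout.
Character 1 (derived state '1') is shared by Species D and Species H — a synapomorphy uniting that clade.
Character 2 (derived state '1') is shared by Species A and Species W — a synapomorphy uniting that clade.
Character 3 (derived state '1') is shared by all ingroup taxa — unites the whole ingroup.
Most parsimonious ingroup topology: ((Species D,Species H),(Species A,Species W)).
The clade {Species A, Species W} is supported by Character 2: its derived state '1' occurs in exactly those taxa and in no other taxon (including the outgroup).

Character 2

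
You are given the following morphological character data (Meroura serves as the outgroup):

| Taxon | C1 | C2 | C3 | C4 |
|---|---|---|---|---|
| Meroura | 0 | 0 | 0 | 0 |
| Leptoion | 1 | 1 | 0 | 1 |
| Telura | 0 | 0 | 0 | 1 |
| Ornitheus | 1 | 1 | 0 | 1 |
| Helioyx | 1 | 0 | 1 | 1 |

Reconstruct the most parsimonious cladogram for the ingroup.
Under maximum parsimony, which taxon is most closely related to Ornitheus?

Leptoion

The outgroup has state '0' for every character, so '1' is the derived state throughout.
C1 (derived state '1') is shared by Helioyx, Leptoion, and Ornitheus — a synapomorphy uniting that clade.
Only Leptoion and Ornitheus show the derived state '1' for C2, supporting them as a clade.
C3: derived state '1' in Helioyx only — an autapomorphy, so it tells us nothing about relationships among taxa.
C4 (derived state '1') is shared by all ingroup taxa — unites the whole ingroup.
Most parsimonious ingroup topology: (((Leptoion,Ornitheus),Helioyx),Telura).
Ornitheus and Leptoion form a cherry on this tree, so they are sister taxa.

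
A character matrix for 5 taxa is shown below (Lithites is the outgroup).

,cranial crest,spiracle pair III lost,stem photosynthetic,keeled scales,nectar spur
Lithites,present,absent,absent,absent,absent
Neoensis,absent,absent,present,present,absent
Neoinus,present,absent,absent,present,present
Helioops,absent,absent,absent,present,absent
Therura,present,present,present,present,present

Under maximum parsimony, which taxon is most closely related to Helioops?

Character polarity is set by the outgroup: the derived state is whichever differs from the outgroup's state, so for cranial crest the derived state is 'absent', and for the remaining characters it is 'present'.
cranial crest: derived state 'absent' in Helioops and Neoensis only — synapomorphy for {Helioops, Neoensis}.
spiracle pair III lost: derived state 'present' in Therura only — an autapomorphy, so it tells us nothing about relationships among taxa.
stem photosynthetic (state 'present') occurs in Neoensis and Therura but conflicts with the nesting implied by the other characters — most parsimoniously interpreted as homoplasy.
All ingroup taxa share the derived state 'present' for keeled scales; it defines the ingroup but does not resolve relationships within it.
nectar spur (derived state 'present') is shared by Neoinus and Therura — a synapomorphy uniting that clade.
Most parsimonious ingroup topology: ((Neoensis,Helioops),(Neoinus,Therura)).
Helioops and Neoensis form a cherry on this tree, so they are sister taxa.

Neoensis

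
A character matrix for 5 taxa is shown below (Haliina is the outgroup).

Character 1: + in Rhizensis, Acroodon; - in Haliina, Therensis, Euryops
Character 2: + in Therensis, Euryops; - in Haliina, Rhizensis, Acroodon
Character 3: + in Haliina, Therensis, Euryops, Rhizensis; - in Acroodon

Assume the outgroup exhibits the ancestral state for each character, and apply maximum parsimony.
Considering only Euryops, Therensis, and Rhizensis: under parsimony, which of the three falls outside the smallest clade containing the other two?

Rhizensis

Character polarity is set by the outgroup: the derived state is whichever differs from the outgroup's state, so for Character 3 the derived state is '-', and for the remaining characters it is '+'.
Character 1: derived state '+' in Acroodon and Rhizensis only — synapomorphy for {Acroodon, Rhizensis}.
Only Euryops and Therensis show the derived state '+' for Character 2, supporting them as a clade.
Character 3: derived state '-' in Acroodon only — an autapomorphy, so it tells us nothing about relationships among taxa.
Most parsimonious ingroup topology: ((Therensis,Euryops),(Rhizensis,Acroodon)).
Euryops and Therensis share a more recent common ancestor with each other than either does with Rhizensis, so Rhizensis is the least closely related of the three.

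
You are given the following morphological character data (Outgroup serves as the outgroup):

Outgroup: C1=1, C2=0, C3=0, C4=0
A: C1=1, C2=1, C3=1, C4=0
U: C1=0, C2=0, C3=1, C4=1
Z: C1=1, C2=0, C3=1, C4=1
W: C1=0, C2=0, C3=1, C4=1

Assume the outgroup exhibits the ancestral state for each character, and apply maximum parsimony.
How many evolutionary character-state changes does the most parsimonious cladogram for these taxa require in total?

4

Character polarity is set by the outgroup: the derived state is whichever differs from the outgroup's state, so for C1 the derived state is '0', and for the remaining characters it is '1'.
Only U and W show the derived state '0' for C1, supporting them as a clade.
C2: derived state '1' in A only — an autapomorphy, so it tells us nothing about relationships among taxa.
All ingroup taxa share the derived state '1' for C3; it defines the ingroup but does not resolve relationships within it.
C4: derived state '1' in U, W, and Z only — synapomorphy for {U, W, Z}.
Most parsimonious ingroup topology: (A,((U,W),Z)).
Changes per character on this tree: C1: 1; C2: 1; C3: 1; C4: 1.
Total = 4.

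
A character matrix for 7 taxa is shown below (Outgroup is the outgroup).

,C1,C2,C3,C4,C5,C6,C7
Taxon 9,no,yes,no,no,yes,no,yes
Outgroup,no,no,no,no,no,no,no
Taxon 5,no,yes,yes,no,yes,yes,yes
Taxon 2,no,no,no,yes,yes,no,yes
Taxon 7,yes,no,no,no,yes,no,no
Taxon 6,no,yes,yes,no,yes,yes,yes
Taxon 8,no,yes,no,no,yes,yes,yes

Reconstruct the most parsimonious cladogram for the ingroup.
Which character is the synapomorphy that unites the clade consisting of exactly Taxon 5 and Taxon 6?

The outgroup has state 'no' for every character, so 'yes' is the derived state throughout.
C1: derived state 'yes' in Taxon 7 only — an autapomorphy, so it tells us nothing about relationships among taxa.
C2 (derived state 'yes') is shared by Taxon 5, Taxon 6, Taxon 8, and Taxon 9 — a synapomorphy uniting that clade.
Only Taxon 5 and Taxon 6 show the derived state 'yes' for C3, supporting them as a clade.
C4: derived state 'yes' in Taxon 2 only — an autapomorphy, so it tells us nothing about relationships among taxa.
All ingroup taxa share the derived state 'yes' for C5; it defines the ingroup but does not resolve relationships within it.
C6 (derived state 'yes') is shared by Taxon 5, Taxon 6, and Taxon 8 — a synapomorphy uniting that clade.
C7 (derived state 'yes') is shared by Taxon 2, Taxon 5, Taxon 6, Taxon 8, and Taxon 9 — a synapomorphy uniting that clade.
Most parsimonious ingroup topology: (Taxon 7,((Taxon 9,((Taxon 6,Taxon 5),Taxon 8)),Taxon 2)).
The clade {Taxon 5, Taxon 6} is supported by C3: its derived state 'yes' occurs in exactly those taxa and in no other taxon (including the outgroup).

C3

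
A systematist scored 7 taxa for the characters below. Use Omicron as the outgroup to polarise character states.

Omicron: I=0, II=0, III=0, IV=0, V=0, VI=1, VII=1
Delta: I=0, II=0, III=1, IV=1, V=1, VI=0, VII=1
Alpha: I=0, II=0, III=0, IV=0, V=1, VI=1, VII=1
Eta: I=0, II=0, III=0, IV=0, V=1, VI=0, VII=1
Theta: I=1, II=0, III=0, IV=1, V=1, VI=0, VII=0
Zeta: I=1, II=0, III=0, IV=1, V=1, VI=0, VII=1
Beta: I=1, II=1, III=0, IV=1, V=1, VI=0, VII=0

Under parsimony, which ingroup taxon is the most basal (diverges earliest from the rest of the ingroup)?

Alpha

Character polarity is set by the outgroup: the derived state is whichever differs from the outgroup's state, so for VI, VII the derived state is '0', and for the remaining characters it is '1'.
I (derived state '1') is shared by Beta, Theta, and Zeta — a synapomorphy uniting that clade.
II (derived state '1') is unique to Beta (autapomorphy; uninformative for grouping).
III (derived state '1') is unique to Delta (autapomorphy; uninformative for grouping).
IV (derived state '1') is shared by Beta, Delta, Theta, and Zeta — a synapomorphy uniting that clade.
V (derived state '1') is shared by all ingroup taxa — unites the whole ingroup.
VI (derived state '0') is shared by Beta, Delta, Eta, Theta, and Zeta — a synapomorphy uniting that clade.
VII: derived state '0' in Beta and Theta only — synapomorphy for {Beta, Theta}.
Most parsimonious ingroup topology: (((Delta,((Theta,Beta),Zeta)),Eta),Alpha).
Alpha is sister to the clade containing all other ingroup taxa, so it is the earliest-diverging (most basal) ingroup lineage.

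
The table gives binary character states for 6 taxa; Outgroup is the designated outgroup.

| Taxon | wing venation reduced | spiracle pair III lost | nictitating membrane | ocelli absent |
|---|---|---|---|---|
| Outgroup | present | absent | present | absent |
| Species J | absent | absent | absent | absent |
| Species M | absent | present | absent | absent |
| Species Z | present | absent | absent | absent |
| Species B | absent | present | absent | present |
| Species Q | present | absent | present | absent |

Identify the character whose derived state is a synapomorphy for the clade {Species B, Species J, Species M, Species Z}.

nictitating membrane

Character polarity is set by the outgroup: the derived state is whichever differs from the outgroup's state, so for wing venation reduced, nictitating membrane the derived state is 'absent', and for the remaining characters it is 'present'.
wing venation reduced (derived state 'absent') is shared by Species B, Species J, and Species M — a synapomorphy uniting that clade.
spiracle pair III lost: derived state 'present' in Species B and Species M only — synapomorphy for {Species B, Species M}.
nictitating membrane (derived state 'absent') is shared by Species B, Species J, Species M, and Species Z — a synapomorphy uniting that clade.
ocelli absent (derived state 'present') is unique to Species B (autapomorphy; uninformative for grouping).
Most parsimonious ingroup topology: (((Species J,(Species M,Species B)),Species Z),Species Q).
The clade {Species B, Species J, Species M, Species Z} is supported by nictitating membrane: its derived state 'absent' occurs in exactly those taxa and in no other taxon (including the outgroup).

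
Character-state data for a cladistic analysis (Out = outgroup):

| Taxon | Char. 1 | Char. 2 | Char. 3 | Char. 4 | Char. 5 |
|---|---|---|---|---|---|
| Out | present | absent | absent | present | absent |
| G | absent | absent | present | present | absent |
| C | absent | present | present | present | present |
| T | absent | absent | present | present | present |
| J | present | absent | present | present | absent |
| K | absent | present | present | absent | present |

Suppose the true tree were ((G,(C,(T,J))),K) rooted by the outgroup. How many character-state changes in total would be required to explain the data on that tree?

Map each character onto ((G,(C,(T,J))),K) (rooted by Out) and count the minimum state changes it requires (Fitch parsimony):
Char. 1: 2; Char. 2: 2; Char. 3: 1; Char. 4: 1; Char. 5: 3.
Total tree length = 9.

9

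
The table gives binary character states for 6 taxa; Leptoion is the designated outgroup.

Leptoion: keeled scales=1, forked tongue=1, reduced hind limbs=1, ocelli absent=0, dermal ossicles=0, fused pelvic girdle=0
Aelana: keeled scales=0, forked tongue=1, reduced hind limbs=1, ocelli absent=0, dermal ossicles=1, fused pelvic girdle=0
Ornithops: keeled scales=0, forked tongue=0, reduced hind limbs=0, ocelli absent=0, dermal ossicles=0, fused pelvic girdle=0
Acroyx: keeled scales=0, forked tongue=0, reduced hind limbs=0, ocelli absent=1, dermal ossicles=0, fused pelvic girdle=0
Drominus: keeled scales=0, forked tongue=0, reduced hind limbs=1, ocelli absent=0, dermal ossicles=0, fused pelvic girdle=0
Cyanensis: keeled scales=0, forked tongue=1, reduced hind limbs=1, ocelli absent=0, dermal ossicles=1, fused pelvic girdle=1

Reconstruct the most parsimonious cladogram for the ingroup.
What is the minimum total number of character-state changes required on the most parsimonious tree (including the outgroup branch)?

Character polarity is set by the outgroup: the derived state is whichever differs from the outgroup's state, so for keeled scales, forked tongue, reduced hind limbs the derived state is '0', and for the remaining characters it is '1'.
keeled scales (derived state '0') is shared by all ingroup taxa — unites the whole ingroup.
forked tongue: derived state '0' in Acroyx, Drominus, and Ornithops only — synapomorphy for {Acroyx, Drominus, Ornithops}.
reduced hind limbs (derived state '0') is shared by Acroyx and Ornithops — a synapomorphy uniting that clade.
ocelli absent: derived state '1' in Acroyx only — an autapomorphy, so it tells us nothing about relationships among taxa.
dermal ossicles: derived state '1' in Aelana and Cyanensis only — synapomorphy for {Aelana, Cyanensis}.
fused pelvic girdle: derived state '1' in Cyanensis only — an autapomorphy, so it tells us nothing about relationships among taxa.
Most parsimonious ingroup topology: ((Aelana,Cyanensis),((Ornithops,Acroyx),Drominus)).
Changes per character on this tree: keeled scales: 1; forked tongue: 1; reduced hind limbs: 1; ocelli absent: 1; dermal ossicles: 1; fused pelvic girdle: 1.
Total = 6.

6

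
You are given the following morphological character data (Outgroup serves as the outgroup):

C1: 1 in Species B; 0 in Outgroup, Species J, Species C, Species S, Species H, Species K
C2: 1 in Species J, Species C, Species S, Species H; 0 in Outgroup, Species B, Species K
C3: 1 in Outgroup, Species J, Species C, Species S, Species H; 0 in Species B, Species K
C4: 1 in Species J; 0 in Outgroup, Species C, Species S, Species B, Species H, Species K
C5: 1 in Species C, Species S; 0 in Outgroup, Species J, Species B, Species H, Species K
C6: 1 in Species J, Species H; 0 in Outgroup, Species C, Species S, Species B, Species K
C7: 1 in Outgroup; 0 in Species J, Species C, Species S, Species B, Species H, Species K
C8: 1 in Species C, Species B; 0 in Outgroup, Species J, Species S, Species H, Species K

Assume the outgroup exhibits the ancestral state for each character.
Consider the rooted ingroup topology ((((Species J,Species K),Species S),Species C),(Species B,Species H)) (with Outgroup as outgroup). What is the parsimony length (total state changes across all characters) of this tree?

14

Map each character onto ((((Species J,Species K),Species S),Species C),(Species B,Species H)) (rooted by Outgroup) and count the minimum state changes it requires (Fitch parsimony):
C1: 1; C2: 3; C3: 2; C4: 1; C5: 2; C6: 2; C7: 1; C8: 2.
Total tree length = 14.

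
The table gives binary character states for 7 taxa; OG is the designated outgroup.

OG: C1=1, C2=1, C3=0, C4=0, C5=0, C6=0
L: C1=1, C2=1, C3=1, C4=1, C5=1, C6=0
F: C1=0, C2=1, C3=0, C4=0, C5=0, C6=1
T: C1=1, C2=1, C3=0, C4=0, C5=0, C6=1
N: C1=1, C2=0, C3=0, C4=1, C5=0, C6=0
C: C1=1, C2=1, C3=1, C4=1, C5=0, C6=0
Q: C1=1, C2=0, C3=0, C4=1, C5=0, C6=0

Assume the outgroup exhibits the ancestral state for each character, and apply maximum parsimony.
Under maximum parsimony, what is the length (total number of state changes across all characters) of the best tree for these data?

Character polarity is set by the outgroup: the derived state is whichever differs from the outgroup's state, so for C1, C2 the derived state is '0', and for the remaining characters it is '1'.
C1 (derived state '0') is unique to F (autapomorphy; uninformative for grouping).
Only N and Q show the derived state '0' for C2, supporting them as a clade.
Only C and L show the derived state '1' for C3, supporting them as a clade.
C4: derived state '1' in C, L, N, and Q only — synapomorphy for {C, L, N, Q}.
C5 (derived state '1') is unique to L (autapomorphy; uninformative for grouping).
C6 (derived state '1') is shared by F and T — a synapomorphy uniting that clade.
Most parsimonious ingroup topology: (((L,C),(N,Q)),(F,T)).
Changes per character on this tree: C1: 1; C2: 1; C3: 1; C4: 1; C5: 1; C6: 1.
Total = 6.

6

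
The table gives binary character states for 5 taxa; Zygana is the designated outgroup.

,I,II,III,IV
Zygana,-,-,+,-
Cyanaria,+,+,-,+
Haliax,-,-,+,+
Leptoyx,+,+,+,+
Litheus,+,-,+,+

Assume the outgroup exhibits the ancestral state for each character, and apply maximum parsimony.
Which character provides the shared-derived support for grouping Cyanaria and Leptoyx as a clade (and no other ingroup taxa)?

Character polarity is set by the outgroup: the derived state is whichever differs from the outgroup's state, so for III the derived state is '-', and for the remaining characters it is '+'.
I (derived state '+') is shared by Cyanaria, Leptoyx, and Litheus — a synapomorphy uniting that clade.
II: derived state '+' in Cyanaria and Leptoyx only — synapomorphy for {Cyanaria, Leptoyx}.
III (derived state '-') is unique to Cyanaria (autapomorphy; uninformative for grouping).
All ingroup taxa share the derived state '+' for IV; it defines the ingroup but does not resolve relationships within it.
Most parsimonious ingroup topology: (((Cyanaria,Leptoyx),Litheus),Haliax).
The clade {Cyanaria, Leptoyx} is supported by II: its derived state '+' occurs in exactly those taxa and in no other taxon (including the outgroup).

II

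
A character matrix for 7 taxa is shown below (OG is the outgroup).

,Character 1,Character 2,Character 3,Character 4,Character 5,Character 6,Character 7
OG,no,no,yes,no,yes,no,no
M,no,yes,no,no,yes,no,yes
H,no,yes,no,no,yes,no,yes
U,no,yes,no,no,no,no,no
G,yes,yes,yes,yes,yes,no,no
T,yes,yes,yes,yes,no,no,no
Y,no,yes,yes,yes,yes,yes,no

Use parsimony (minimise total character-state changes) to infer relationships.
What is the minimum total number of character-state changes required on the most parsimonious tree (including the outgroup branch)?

8

Character polarity is set by the outgroup: the derived state is whichever differs from the outgroup's state, so for Character 3, Character 5 the derived state is 'no', and for the remaining characters it is 'yes'.
Character 1: derived state 'yes' in G and T only — synapomorphy for {G, T}.
All ingroup taxa share the derived state 'yes' for Character 2; it defines the ingroup but does not resolve relationships within it.
Only H, M, and U show the derived state 'no' for Character 3, supporting them as a clade.
Character 4: derived state 'yes' in G, T, and Y only — synapomorphy for {G, T, Y}.
Character 5 groups T and U, which is incompatible with the clades supported by the remaining characters; treating it as convergent (homoplasy) costs fewer steps than any alternative tree.
Character 6: derived state 'yes' in Y only — an autapomorphy, so it tells us nothing about relationships among taxa.
Character 7 (derived state 'yes') is shared by H and M — a synapomorphy uniting that clade.
Most parsimonious ingroup topology: (((M,H),U),((G,T),Y)).
Changes per character on this tree: Character 1: 1; Character 2: 1; Character 3: 1; Character 4: 1; Character 5: 2; Character 6: 1; Character 7: 1.
Total = 8.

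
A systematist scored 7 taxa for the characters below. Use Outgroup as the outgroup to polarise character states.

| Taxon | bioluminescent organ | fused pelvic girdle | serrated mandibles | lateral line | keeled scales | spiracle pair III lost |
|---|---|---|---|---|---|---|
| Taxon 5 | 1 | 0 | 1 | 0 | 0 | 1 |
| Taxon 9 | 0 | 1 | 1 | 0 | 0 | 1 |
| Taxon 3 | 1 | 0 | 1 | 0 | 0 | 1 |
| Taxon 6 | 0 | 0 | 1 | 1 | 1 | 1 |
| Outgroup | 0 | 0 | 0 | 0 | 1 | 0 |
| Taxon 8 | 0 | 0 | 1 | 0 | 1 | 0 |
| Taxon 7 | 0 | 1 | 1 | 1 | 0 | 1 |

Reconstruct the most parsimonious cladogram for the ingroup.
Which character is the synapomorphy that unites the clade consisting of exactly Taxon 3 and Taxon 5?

bioluminescent organ

Character polarity is set by the outgroup: the derived state is whichever differs from the outgroup's state, so for keeled scales the derived state is '0', and for the remaining characters it is '1'.
bioluminescent organ: derived state '1' in Taxon 3 and Taxon 5 only — synapomorphy for {Taxon 3, Taxon 5}.
fused pelvic girdle: derived state '1' in Taxon 7 and Taxon 9 only — synapomorphy for {Taxon 7, Taxon 9}.
serrated mandibles (derived state '1') is shared by all ingroup taxa — unites the whole ingroup.
lateral line (state '1') occurs in Taxon 6 and Taxon 7 but conflicts with the nesting implied by the other characters — most parsimoniously interpreted as homoplasy.
Only Taxon 3, Taxon 5, Taxon 7, and Taxon 9 show the derived state '0' for keeled scales, supporting them as a clade.
spiracle pair III lost (derived state '1') is shared by Taxon 3, Taxon 5, Taxon 6, Taxon 7, and Taxon 9 — a synapomorphy uniting that clade.
Most parsimonious ingroup topology: ((Taxon 6,((Taxon 7,Taxon 9),(Taxon 5,Taxon 3))),Taxon 8).
The clade {Taxon 3, Taxon 5} is supported by bioluminescent organ: its derived state '1' occurs in exactly those taxa and in no other taxon (including the outgroup).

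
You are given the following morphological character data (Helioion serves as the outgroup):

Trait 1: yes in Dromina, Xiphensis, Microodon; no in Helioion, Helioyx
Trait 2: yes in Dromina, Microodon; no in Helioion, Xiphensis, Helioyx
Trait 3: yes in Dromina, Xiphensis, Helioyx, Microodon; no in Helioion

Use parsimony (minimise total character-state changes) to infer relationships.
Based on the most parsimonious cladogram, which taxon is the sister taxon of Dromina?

Microodon

The outgroup has state 'no' for every character, so 'yes' is the derived state throughout.
Trait 1: derived state 'yes' in Dromina, Microodon, and Xiphensis only — synapomorphy for {Dromina, Microodon, Xiphensis}.
Only Dromina and Microodon show the derived state 'yes' for Trait 2, supporting them as a clade.
Trait 3 (derived state 'yes') is shared by all ingroup taxa — unites the whole ingroup.
Most parsimonious ingroup topology: (((Dromina,Microodon),Xiphensis),Helioyx).
Dromina and Microodon form a cherry on this tree, so they are sister taxa.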